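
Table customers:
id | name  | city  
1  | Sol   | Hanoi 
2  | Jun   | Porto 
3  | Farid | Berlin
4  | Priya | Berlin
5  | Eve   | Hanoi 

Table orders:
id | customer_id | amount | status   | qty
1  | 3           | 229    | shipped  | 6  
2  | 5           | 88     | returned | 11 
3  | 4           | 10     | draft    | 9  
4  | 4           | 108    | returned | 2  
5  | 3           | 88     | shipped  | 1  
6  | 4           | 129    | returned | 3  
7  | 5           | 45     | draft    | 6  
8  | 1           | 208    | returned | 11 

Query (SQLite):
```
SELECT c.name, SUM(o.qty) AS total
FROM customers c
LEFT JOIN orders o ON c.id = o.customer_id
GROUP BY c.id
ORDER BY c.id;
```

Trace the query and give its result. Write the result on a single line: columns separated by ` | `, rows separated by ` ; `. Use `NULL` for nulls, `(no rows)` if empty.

Sol | 11 ; Jun | NULL ; Farid | 7 ; Priya | 14 ; Eve | 17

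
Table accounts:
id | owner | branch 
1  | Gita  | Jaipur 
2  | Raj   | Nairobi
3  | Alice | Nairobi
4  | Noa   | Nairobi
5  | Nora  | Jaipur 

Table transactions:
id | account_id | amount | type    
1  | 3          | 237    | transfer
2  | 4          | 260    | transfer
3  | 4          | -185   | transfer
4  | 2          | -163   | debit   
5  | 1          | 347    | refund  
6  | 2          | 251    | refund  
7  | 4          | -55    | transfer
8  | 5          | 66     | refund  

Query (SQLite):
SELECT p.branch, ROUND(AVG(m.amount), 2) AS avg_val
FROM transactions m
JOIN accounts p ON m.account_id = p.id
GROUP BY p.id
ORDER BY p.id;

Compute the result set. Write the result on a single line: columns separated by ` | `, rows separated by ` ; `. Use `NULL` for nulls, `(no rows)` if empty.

Join each transactions row to its accounts via account_id.
Group joined rows by accounts.id; compute ROUND(AVG(m.amount), 2) per group.
  1: ids {5} → ROUND(AVG(m.amount), 2)=347
  2: ids {4, 6} → ROUND(AVG(m.amount), 2)=44
  3: ids {1} → ROUND(AVG(m.amount), 2)=237
  4: ids {2, 3, 7} → ROUND(AVG(m.amount), 2)=6.67
  5: ids {8} → ROUND(AVG(m.amount), 2)=66

Jaipur | 347 ; Nairobi | 44 ; Nairobi | 237 ; Nairobi | 6.67 ; Jaipur | 66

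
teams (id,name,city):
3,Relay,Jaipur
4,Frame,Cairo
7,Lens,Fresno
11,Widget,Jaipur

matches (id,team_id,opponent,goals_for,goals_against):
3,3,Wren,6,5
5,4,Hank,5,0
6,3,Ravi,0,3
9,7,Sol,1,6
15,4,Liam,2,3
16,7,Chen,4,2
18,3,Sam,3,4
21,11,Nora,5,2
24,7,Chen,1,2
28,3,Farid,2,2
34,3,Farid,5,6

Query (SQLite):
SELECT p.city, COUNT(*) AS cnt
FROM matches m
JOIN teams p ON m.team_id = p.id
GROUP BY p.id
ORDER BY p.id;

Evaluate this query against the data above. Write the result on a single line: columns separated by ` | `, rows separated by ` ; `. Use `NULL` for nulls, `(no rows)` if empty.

Join each matches row to its teams via team_id.
Group joined rows by teams.id; compute COUNT(*) per group.
  3: ids {3, 6, 18, 28, 34} → COUNT(*)=5
  4: ids {5, 15} → COUNT(*)=2
  7: ids {9, 16, 24} → COUNT(*)=3
  11: ids {21} → COUNT(*)=1

Jaipur | 5 ; Cairo | 2 ; Fresno | 3 ; Jaipur | 1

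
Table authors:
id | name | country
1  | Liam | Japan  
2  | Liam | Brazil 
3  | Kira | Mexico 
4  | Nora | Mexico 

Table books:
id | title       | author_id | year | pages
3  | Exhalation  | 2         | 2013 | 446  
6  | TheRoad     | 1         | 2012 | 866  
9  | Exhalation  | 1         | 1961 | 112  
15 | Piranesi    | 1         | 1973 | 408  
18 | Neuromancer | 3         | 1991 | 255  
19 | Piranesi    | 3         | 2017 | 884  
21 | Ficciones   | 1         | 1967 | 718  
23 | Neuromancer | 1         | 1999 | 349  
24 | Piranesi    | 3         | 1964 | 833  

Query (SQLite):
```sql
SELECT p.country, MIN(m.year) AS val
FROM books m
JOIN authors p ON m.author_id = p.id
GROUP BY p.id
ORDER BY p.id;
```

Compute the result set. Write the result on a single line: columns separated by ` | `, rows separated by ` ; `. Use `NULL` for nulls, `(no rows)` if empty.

Join each books row to its authors via author_id.
Group joined rows by authors.id; compute MIN(m.year) per group.
  1: ids {6, 9, 15, 21, 23} → MIN(m.year)=1961
  2: ids {3} → MIN(m.year)=2013
  3: ids {18, 19, 24} → MIN(m.year)=1964

Japan | 1961 ; Brazil | 2013 ; Mexico | 1964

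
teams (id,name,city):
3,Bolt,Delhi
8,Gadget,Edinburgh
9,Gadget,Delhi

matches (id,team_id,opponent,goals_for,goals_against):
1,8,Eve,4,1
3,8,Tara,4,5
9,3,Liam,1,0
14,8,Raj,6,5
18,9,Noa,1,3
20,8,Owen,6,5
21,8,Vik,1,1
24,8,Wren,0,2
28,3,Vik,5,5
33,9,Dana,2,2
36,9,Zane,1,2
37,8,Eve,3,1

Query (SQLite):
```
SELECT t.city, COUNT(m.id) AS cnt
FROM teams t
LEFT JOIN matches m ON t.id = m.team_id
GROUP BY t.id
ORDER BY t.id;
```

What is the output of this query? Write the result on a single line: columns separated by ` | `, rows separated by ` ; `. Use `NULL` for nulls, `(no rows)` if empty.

LEFT JOIN keeps every teams row; unmatched ones get NULL for matches columns.
Group by teams.id and compute COUNT(m.id). COUNT(col) of an all-NULL group is 0.
  3: ids {9, 28} → COUNT(m.id)=2
  8: ids {1, 3, 14, 20, 21, 24, 37} → COUNT(m.id)=7
  9: ids {18, 33, 36} → COUNT(m.id)=3

Delhi | 2 ; Edinburgh | 7 ; Delhi | 3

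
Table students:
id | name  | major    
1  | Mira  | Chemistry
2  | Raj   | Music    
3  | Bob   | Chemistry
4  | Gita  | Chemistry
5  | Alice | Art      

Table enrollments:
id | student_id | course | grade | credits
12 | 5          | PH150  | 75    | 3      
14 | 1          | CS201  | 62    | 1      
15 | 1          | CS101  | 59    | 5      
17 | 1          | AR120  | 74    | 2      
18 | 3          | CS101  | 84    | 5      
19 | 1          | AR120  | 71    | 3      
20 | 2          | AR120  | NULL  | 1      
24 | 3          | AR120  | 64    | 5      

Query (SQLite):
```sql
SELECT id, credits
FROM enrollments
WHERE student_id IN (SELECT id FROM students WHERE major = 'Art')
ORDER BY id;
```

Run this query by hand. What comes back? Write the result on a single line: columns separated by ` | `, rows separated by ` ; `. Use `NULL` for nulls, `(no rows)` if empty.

12 | 3

Inner query: students.id where major = 'Art'.
Outer: keep enrollments rows whose student_id is in that set.
Inner query → {5}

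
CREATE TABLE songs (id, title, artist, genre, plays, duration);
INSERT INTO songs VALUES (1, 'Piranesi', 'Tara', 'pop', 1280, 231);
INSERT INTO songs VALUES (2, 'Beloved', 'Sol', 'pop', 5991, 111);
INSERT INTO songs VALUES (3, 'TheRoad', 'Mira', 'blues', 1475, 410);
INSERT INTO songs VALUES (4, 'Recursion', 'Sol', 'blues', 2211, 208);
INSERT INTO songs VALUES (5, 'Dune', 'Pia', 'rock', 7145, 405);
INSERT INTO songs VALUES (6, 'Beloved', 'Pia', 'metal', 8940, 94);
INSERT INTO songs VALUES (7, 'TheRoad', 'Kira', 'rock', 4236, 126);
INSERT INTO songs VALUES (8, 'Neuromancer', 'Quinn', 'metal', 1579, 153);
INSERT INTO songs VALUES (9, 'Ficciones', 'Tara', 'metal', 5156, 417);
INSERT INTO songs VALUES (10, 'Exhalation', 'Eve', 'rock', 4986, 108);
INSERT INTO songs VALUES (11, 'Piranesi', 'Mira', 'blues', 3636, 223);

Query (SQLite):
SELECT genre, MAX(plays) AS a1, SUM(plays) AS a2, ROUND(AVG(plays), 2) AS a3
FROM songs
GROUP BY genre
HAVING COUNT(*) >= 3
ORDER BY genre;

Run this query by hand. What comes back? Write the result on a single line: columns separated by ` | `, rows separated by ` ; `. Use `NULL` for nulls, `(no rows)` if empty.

blues | 3636 | 7322 | 2440.67 ; metal | 8940 | 15675 | 5225 ; rock | 7145 | 16367 | 5455.67

Group songs by genre.
Per group compute: MAX(plays), SUM(plays), ROUND(AVG(plays), 2).
HAVING: drop groups with fewer than 3 rows.
  blues: ids {3, 4, 11} → MAX(plays)=3636, SUM(plays)=7322, ROUND(AVG(plays), 2)=2440.67
  metal: ids {6, 8, 9} → MAX(plays)=8940, SUM(plays)=15675, ROUND(AVG(plays), 2)=5225
  pop: ids {1, 2} → MAX(plays)=5991, SUM(plays)=7271, ROUND(AVG(plays), 2)=3635.5
  rock: ids {5, 7, 10} → MAX(plays)=7145, SUM(plays)=16367, ROUND(AVG(plays), 2)=5455.67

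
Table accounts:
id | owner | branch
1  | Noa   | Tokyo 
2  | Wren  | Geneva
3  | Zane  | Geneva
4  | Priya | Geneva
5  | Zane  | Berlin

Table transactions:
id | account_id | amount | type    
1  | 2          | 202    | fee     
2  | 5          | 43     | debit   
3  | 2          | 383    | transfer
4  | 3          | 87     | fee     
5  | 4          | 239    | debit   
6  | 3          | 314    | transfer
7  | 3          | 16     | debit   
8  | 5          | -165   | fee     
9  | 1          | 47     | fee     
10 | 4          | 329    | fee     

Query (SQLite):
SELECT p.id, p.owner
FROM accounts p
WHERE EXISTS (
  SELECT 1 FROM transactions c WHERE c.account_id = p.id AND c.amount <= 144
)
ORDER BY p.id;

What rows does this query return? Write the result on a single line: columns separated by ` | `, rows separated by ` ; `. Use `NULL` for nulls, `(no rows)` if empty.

For each accounts row, check whether any transactions with matching account_id has amount <= 144.
Keep rows where that is true.

1 | Noa ; 3 | Zane ; 5 | Zane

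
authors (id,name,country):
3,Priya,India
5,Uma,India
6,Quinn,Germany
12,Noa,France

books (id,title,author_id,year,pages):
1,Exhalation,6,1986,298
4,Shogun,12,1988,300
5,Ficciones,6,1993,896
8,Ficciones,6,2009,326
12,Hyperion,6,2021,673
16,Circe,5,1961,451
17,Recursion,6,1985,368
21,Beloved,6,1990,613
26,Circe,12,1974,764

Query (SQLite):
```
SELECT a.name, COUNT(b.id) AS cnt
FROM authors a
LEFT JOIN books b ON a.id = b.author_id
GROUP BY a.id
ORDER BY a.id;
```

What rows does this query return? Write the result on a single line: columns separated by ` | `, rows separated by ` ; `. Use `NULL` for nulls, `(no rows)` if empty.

Priya | 0 ; Uma | 1 ; Quinn | 6 ; Noa | 2

LEFT JOIN keeps every authors row; unmatched ones get NULL for books columns.
Group by authors.id and compute COUNT(b.id). COUNT(col) of an all-NULL group is 0.
  3: ids {—} → COUNT(b.id)=0
  5: ids {16} → COUNT(b.id)=1
  6: ids {1, 5, 8, 12, 17, 21} → COUNT(b.id)=6
  12: ids {4, 26} → COUNT(b.id)=2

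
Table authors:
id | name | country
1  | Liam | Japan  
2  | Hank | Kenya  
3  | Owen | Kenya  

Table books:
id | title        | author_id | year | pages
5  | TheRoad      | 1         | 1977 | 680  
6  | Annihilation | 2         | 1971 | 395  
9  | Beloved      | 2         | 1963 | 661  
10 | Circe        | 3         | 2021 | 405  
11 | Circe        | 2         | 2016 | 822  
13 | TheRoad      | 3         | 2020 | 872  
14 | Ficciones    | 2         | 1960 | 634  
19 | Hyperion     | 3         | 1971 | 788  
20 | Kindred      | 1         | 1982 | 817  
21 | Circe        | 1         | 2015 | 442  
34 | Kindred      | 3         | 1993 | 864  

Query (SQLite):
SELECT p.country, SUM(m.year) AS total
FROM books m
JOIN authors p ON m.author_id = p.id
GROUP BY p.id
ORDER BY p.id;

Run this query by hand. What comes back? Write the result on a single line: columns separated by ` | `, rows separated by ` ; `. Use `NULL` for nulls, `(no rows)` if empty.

Japan | 5974 ; Kenya | 7910 ; Kenya | 8005

Join each books row to its authors via author_id.
Group joined rows by authors.id; compute SUM(m.year) per group.
  1: ids {5, 20, 21} → SUM(m.year)=5974
  2: ids {6, 9, 11, 14} → SUM(m.year)=7910
  3: ids {10, 13, 19, 34} → SUM(m.year)=8005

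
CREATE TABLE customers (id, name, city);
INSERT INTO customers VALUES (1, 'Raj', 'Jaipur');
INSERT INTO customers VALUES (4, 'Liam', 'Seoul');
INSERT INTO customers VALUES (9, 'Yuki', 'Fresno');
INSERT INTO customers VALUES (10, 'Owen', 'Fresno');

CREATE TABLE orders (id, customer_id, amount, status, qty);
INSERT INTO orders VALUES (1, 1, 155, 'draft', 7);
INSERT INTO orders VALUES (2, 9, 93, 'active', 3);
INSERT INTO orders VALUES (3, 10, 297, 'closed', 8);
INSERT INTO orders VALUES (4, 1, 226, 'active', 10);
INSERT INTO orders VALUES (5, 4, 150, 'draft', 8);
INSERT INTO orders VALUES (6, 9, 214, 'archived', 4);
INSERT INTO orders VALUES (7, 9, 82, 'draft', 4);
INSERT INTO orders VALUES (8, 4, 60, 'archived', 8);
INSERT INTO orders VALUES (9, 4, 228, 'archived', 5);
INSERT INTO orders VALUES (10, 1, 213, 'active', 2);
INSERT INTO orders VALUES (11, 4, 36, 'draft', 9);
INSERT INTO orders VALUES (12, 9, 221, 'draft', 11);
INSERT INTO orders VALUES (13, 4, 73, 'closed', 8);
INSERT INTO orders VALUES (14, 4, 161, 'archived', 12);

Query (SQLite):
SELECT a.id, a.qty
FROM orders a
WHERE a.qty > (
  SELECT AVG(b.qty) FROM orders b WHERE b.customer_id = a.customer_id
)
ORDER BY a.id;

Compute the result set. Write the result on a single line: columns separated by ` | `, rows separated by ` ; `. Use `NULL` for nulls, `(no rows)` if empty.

1 | 7 ; 4 | 10 ; 11 | 9 ; 12 | 11 ; 14 | 12

For each orders row a, compute AVG(qty) over rows sharing a.customer_id.
Keep row a if a.qty > that per-group AVG.
  customer_id=1: AVG(qty) = 6.333333
  customer_id=4: AVG(qty) = 8.333333
  customer_id=9: AVG(qty) = 5.5
  customer_id=10: AVG(qty) = 8.0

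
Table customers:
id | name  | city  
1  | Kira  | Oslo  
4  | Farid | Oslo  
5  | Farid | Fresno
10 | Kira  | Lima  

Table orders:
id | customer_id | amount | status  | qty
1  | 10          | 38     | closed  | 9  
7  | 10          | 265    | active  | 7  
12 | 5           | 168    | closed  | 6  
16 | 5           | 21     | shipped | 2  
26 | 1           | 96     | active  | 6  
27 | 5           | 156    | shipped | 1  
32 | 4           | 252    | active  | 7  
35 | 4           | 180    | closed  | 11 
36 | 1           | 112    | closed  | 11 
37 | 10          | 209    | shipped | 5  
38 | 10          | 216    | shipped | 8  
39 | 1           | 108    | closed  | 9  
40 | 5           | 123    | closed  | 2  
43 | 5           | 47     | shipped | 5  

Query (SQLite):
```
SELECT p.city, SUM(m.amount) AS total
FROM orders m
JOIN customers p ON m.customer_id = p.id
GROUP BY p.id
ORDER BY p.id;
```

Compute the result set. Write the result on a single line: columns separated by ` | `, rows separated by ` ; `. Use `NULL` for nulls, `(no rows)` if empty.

Join each orders row to its customers via customer_id.
Group joined rows by customers.id; compute SUM(m.amount) per group.
  1: ids {26, 36, 39} → SUM(m.amount)=316
  4: ids {32, 35} → SUM(m.amount)=432
  5: ids {12, 16, 27, 40, 43} → SUM(m.amount)=515
  10: ids {1, 7, 37, 38} → SUM(m.amount)=728

Oslo | 316 ; Oslo | 432 ; Fresno | 515 ; Lima | 728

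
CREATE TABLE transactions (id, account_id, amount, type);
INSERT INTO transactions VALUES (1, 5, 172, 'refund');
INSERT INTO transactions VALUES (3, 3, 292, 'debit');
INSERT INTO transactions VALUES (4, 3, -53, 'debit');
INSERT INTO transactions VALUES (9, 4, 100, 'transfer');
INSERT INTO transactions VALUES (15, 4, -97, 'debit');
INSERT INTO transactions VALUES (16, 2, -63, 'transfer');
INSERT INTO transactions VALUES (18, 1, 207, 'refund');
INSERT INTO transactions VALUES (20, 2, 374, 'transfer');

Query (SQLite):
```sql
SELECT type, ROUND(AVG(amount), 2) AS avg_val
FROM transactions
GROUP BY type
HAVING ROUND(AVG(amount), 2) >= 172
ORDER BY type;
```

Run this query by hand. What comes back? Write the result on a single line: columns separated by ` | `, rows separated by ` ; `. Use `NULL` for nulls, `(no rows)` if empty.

Partition transactions by type; compute ROUND(AVG(amount), 2) within each group.
HAVING: keep groups where ROUND(AVG(amount), 2) >= 172.
  debit: ids {3, 4, 15} → ROUND(AVG(amount), 2)=47.33
  refund: ids {1, 18} → ROUND(AVG(amount), 2)=189.5
  transfer: ids {9, 16, 20} → ROUND(AVG(amount), 2)=137

refund | 189.5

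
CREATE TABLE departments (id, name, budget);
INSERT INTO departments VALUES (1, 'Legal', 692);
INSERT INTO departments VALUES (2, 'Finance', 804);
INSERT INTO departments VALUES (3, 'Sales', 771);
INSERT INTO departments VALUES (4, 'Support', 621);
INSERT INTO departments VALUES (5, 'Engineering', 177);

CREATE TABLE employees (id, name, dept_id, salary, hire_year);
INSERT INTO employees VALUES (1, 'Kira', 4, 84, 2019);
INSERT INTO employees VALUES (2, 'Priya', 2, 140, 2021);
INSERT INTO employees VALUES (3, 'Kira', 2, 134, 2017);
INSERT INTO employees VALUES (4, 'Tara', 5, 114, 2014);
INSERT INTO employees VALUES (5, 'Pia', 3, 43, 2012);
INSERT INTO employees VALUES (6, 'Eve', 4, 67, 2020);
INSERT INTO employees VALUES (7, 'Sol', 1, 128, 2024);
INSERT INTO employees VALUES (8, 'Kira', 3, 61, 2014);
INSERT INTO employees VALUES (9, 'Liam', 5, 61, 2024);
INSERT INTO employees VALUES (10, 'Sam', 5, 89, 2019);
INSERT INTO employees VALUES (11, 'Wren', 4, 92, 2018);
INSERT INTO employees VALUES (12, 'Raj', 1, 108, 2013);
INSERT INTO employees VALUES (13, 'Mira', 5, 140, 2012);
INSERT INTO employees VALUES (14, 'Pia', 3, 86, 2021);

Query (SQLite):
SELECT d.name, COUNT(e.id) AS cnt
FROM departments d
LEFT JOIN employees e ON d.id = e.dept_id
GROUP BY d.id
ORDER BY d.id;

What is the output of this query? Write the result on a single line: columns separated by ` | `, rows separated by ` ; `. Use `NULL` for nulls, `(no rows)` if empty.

Legal | 2 ; Finance | 2 ; Sales | 3 ; Support | 3 ; Engineering | 4

LEFT JOIN keeps every departments row; unmatched ones get NULL for employees columns.
Group by departments.id and compute COUNT(e.id). COUNT(col) of an all-NULL group is 0.
  1: ids {7, 12} → COUNT(e.id)=2
  2: ids {2, 3} → COUNT(e.id)=2
  3: ids {5, 8, 14} → COUNT(e.id)=3
  4: ids {1, 6, 11} → COUNT(e.id)=3
  5: ids {4, 9, 10, 13} → COUNT(e.id)=4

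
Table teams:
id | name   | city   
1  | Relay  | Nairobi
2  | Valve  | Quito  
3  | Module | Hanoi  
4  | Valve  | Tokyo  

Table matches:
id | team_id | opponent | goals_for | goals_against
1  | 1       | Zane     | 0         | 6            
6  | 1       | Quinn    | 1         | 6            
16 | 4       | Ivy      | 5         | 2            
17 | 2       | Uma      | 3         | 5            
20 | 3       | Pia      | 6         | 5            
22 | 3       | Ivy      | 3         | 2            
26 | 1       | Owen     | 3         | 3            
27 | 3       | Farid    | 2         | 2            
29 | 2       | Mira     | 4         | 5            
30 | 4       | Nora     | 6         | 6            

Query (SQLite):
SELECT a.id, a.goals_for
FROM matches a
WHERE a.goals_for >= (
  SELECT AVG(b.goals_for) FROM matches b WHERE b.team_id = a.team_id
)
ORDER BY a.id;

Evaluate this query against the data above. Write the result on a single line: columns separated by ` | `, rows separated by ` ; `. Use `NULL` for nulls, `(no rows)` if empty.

20 | 6 ; 26 | 3 ; 29 | 4 ; 30 | 6

For each matches row a, compute AVG(goals_for) over rows sharing a.team_id.
Keep row a if a.goals_for >= that per-group AVG.
  team_id=1: AVG(goals_for) = 1.333333
  team_id=2: AVG(goals_for) = 3.5
  team_id=3: AVG(goals_for) = 3.666667
  team_id=4: AVG(goals_for) = 5.5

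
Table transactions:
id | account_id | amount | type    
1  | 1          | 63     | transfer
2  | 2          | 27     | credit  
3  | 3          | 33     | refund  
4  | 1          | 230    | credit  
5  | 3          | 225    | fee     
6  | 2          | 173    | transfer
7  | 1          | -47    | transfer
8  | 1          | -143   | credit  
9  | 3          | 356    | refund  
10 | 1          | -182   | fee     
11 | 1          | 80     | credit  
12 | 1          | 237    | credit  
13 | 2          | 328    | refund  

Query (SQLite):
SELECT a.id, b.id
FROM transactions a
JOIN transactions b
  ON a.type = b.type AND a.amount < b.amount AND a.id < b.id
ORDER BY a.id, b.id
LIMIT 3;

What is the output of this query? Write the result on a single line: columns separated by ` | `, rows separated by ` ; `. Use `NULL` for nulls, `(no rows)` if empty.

1 | 6 ; 2 | 4 ; 2 | 11

Pairs (a,b) with same type, a.amount < b.amount, a.id < b.id.
type groups: credit:{2,4,8,11,12} fee:{5,10} refund:{3,9,13} transfer:{1,6,7}
Ordered by (a.id, b.id); first 3.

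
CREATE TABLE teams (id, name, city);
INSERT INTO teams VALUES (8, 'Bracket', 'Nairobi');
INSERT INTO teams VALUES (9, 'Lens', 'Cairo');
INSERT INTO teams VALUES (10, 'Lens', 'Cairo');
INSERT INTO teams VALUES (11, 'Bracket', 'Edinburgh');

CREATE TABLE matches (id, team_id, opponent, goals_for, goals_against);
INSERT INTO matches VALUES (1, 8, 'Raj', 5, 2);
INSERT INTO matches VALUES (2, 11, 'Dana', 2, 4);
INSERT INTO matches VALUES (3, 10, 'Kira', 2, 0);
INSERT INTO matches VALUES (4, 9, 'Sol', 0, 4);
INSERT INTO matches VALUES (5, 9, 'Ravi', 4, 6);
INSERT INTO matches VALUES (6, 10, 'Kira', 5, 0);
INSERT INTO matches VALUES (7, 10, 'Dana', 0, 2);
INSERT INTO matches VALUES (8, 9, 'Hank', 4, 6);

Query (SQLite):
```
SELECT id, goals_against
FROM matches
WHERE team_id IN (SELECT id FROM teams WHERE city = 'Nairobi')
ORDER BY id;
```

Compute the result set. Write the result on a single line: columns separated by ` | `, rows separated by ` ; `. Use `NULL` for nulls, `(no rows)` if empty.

Inner query: teams.id where city = 'Nairobi'.
Outer: keep matches rows whose team_id is in that set.
Inner query → {8}

1 | 2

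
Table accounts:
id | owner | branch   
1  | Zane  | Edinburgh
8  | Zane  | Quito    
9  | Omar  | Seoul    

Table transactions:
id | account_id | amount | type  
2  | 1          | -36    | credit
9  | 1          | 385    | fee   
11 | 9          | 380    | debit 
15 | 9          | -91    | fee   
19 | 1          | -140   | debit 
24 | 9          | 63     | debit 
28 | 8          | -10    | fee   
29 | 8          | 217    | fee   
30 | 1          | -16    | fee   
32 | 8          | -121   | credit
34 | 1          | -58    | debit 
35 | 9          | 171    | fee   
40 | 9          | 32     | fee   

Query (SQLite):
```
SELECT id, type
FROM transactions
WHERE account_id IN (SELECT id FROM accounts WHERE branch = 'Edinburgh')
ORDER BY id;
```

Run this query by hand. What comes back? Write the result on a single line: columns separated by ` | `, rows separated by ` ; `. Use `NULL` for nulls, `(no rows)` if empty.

2 | credit ; 9 | fee ; 19 | debit ; 30 | fee ; 34 | debit

Inner query: accounts.id where branch = 'Edinburgh'.
Outer: keep transactions rows whose account_id is in that set.
Inner query → {1}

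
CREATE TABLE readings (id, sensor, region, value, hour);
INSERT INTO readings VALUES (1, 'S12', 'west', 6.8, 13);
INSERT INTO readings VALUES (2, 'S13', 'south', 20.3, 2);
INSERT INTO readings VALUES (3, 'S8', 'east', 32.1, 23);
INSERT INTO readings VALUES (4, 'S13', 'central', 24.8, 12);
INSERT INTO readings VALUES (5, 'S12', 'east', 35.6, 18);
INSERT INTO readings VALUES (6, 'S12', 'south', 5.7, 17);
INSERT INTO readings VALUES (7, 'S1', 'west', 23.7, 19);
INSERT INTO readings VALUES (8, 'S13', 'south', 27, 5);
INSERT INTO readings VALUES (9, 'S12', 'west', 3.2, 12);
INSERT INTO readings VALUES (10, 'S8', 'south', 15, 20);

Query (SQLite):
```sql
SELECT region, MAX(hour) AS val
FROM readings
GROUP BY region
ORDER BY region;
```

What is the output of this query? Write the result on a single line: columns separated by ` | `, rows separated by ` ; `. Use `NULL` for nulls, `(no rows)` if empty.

central | 12 ; east | 23 ; south | 20 ; west | 19

Partition readings by region; compute MAX(hour) within each group.
  central: ids {4} → MAX(hour)=12
  east: ids {3, 5} → MAX(hour)=23
  south: ids {2, 6, 8, 10} → MAX(hour)=20
  west: ids {1, 7, 9} → MAX(hour)=19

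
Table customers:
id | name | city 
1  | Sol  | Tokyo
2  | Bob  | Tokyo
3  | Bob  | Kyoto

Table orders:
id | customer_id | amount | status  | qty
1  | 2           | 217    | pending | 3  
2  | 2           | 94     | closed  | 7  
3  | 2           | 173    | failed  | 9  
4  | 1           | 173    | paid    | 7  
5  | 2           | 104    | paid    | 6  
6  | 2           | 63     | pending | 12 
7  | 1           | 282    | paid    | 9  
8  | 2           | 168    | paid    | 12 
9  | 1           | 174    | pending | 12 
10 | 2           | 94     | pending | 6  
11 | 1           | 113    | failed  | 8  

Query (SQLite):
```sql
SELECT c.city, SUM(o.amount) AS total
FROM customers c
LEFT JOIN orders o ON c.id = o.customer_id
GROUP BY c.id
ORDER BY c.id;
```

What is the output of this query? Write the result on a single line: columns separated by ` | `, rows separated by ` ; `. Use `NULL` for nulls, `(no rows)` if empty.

Tokyo | 742 ; Tokyo | 913 ; Kyoto | NULL

LEFT JOIN keeps every customers row; unmatched ones get NULL for orders columns.
Group by customers.id and compute SUM(o.amount). SUM over an all-NULL group is NULL.
  1: ids {4, 7, 9, 11} → SUM(o.amount)=742
  2: ids {1, 2, 3, 5, 6, 8, 10} → SUM(o.amount)=913
  3: ids {—} → SUM(o.amount)=NULL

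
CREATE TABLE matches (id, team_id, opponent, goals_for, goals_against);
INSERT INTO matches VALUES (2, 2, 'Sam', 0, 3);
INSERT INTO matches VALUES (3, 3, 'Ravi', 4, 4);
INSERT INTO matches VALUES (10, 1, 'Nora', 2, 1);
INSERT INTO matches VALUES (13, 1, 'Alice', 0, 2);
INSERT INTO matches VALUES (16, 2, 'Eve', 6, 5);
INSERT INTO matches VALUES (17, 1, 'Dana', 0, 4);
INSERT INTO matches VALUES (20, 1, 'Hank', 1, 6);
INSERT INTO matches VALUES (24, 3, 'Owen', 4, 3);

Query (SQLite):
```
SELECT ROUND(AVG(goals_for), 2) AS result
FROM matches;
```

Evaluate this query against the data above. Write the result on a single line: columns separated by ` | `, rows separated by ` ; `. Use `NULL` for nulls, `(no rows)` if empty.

2.13

All goals_for values: [0, 4, 2, 0, 6, 0, 1, 4].
AVG = 17 / 8 (rounded to 2 dp).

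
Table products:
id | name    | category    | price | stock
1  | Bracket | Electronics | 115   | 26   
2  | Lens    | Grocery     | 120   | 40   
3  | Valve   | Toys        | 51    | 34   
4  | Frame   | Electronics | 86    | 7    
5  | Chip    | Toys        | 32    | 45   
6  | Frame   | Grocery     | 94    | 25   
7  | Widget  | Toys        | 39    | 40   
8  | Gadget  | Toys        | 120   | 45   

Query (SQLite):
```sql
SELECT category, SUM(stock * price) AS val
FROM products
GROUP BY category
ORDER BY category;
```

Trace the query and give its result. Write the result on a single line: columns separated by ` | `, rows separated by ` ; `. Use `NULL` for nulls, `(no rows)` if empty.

Electronics | 3592 ; Grocery | 7150 ; Toys | 10134

For each row compute stock * price.
Group by category; take SUM of the expression per group.
  Electronics: ids {1, 4} → SUM(stock * price)=3592
  Grocery: ids {2, 6} → SUM(stock * price)=7150
  Toys: ids {3, 5, 7, 8} → SUM(stock * price)=10134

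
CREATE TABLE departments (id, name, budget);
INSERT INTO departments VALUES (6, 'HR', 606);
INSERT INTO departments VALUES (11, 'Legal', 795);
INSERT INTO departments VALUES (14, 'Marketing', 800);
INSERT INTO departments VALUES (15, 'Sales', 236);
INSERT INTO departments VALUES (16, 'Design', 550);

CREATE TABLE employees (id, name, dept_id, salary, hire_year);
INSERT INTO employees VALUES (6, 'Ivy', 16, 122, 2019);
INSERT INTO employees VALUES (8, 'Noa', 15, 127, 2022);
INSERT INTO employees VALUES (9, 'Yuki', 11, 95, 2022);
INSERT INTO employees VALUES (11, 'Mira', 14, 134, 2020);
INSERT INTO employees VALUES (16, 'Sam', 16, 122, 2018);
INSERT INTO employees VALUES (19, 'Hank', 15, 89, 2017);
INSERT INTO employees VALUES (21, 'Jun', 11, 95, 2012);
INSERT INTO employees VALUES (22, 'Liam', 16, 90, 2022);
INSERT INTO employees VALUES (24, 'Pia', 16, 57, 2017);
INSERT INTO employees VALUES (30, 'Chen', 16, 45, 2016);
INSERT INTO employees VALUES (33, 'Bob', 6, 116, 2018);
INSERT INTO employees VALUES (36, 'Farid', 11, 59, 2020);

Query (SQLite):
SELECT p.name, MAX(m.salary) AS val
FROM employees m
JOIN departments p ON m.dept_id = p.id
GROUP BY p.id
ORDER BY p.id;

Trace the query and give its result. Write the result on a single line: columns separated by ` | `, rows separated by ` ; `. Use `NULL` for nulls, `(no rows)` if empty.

HR | 116 ; Legal | 95 ; Marketing | 134 ; Sales | 127 ; Design | 122

Join each employees row to its departments via dept_id.
Group joined rows by departments.id; compute MAX(m.salary) per group.
  6: ids {33} → MAX(m.salary)=116
  11: ids {9, 21, 36} → MAX(m.salary)=95
  14: ids {11} → MAX(m.salary)=134
  15: ids {8, 19} → MAX(m.salary)=127
  16: ids {6, 16, 22, 24, 30} → MAX(m.salary)=122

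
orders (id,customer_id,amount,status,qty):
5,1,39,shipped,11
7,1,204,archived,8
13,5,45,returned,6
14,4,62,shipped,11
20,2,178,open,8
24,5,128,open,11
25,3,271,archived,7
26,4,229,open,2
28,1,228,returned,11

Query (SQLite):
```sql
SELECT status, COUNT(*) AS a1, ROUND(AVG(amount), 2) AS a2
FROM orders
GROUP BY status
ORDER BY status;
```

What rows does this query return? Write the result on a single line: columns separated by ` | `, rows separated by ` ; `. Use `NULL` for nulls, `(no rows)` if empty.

Group orders by status.
Per group compute: COUNT(*), ROUND(AVG(amount), 2).
  archived: ids {7, 25} → COUNT(*)=2, ROUND(AVG(amount), 2)=237.5
  open: ids {20, 24, 26} → COUNT(*)=3, ROUND(AVG(amount), 2)=178.33
  returned: ids {13, 28} → COUNT(*)=2, ROUND(AVG(amount), 2)=136.5
  shipped: ids {5, 14} → COUNT(*)=2, ROUND(AVG(amount), 2)=50.5

archived | 2 | 237.5 ; open | 3 | 178.33 ; returned | 2 | 136.5 ; shipped | 2 | 50.5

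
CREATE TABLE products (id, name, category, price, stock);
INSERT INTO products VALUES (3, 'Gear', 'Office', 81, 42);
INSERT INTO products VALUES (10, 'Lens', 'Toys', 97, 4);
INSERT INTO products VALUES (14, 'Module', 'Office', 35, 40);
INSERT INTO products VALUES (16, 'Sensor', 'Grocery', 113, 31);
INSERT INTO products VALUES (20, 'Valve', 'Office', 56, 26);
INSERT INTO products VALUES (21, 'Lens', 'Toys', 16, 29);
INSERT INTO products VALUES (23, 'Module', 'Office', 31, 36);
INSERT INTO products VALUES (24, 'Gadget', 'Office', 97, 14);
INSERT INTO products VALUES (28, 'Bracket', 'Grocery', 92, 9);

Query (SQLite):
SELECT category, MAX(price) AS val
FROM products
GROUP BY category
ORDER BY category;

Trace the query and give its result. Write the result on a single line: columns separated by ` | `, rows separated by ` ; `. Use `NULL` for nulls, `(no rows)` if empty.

Grocery | 113 ; Office | 97 ; Toys | 97

Partition products by category; compute MAX(price) within each group.
  Grocery: ids {16, 28} → MAX(price)=113
  Office: ids {3, 14, 20, 23, 24} → MAX(price)=97
  Toys: ids {10, 21} → MAX(price)=97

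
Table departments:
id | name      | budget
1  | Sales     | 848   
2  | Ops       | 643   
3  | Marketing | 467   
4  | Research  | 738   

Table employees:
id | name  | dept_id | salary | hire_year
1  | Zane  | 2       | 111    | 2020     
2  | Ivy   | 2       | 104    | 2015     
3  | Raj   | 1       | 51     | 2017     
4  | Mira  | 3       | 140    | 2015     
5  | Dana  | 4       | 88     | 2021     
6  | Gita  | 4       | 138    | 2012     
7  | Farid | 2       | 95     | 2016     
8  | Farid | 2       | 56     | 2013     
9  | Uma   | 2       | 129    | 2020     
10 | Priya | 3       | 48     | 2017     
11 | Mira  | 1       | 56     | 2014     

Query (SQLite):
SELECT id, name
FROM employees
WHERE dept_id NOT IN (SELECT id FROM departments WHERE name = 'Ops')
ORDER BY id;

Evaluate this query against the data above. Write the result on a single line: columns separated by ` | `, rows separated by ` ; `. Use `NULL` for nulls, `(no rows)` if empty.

3 | Raj ; 4 | Mira ; 5 | Dana ; 6 | Gita ; 10 | Priya ; 11 | Mira

Inner query: departments.id where name = 'Ops'.
Outer: keep employees rows whose dept_id is not in that set.
Inner query → {2}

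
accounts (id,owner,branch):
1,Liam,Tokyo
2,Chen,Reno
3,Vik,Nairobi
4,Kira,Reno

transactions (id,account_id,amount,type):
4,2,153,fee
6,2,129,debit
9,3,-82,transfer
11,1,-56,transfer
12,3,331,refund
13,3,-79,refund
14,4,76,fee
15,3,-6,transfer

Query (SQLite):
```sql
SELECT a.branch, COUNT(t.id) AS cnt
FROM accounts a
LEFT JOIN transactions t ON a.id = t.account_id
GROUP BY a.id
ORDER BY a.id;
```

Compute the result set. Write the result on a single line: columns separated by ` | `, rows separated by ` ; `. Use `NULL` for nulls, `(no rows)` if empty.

Tokyo | 1 ; Reno | 2 ; Nairobi | 4 ; Reno | 1

LEFT JOIN keeps every accounts row; unmatched ones get NULL for transactions columns.
Group by accounts.id and compute COUNT(t.id). COUNT(col) of an all-NULL group is 0.
  1: ids {11} → COUNT(t.id)=1
  2: ids {4, 6} → COUNT(t.id)=2
  3: ids {9, 12, 13, 15} → COUNT(t.id)=4
  4: ids {14} → COUNT(t.id)=1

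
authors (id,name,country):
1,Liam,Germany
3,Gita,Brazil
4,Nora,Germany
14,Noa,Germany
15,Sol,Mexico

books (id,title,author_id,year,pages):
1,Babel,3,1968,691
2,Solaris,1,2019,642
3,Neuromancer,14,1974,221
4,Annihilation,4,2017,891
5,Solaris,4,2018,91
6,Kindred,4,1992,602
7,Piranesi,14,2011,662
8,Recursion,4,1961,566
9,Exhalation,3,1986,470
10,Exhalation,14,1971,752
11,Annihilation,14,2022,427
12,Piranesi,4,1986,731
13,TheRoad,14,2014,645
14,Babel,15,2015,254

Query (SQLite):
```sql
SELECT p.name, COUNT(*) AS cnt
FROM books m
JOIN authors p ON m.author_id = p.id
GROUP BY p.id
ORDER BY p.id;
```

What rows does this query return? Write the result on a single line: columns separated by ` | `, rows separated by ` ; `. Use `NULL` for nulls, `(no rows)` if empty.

Join each books row to its authors via author_id.
Group joined rows by authors.id; compute COUNT(*) per group.
  1: ids {2} → COUNT(*)=1
  3: ids {1, 9} → COUNT(*)=2
  4: ids {4, 5, 6, 8, 12} → COUNT(*)=5
  14: ids {3, 7, 10, 11, 13} → COUNT(*)=5
  15: ids {14} → COUNT(*)=1

Liam | 1 ; Gita | 2 ; Nora | 5 ; Noa | 5 ; Sol | 1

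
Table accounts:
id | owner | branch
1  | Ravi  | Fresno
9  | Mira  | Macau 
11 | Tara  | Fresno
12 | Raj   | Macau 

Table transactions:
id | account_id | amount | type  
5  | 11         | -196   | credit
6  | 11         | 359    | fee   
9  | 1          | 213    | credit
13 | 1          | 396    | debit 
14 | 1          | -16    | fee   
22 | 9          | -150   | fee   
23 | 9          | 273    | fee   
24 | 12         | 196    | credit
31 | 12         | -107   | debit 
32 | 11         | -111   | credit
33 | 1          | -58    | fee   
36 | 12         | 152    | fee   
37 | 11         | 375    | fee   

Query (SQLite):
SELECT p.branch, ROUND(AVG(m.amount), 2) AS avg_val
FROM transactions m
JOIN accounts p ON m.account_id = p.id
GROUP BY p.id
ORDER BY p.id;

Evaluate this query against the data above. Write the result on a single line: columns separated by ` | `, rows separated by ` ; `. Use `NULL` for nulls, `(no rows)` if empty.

Join each transactions row to its accounts via account_id.
Group joined rows by accounts.id; compute ROUND(AVG(m.amount), 2) per group.
  1: ids {9, 13, 14, 33} → ROUND(AVG(m.amount), 2)=133.75
  9: ids {22, 23} → ROUND(AVG(m.amount), 2)=61.5
  11: ids {5, 6, 32, 37} → ROUND(AVG(m.amount), 2)=106.75
  12: ids {24, 31, 36} → ROUND(AVG(m.amount), 2)=80.33

Fresno | 133.75 ; Macau | 61.5 ; Fresno | 106.75 ; Macau | 80.33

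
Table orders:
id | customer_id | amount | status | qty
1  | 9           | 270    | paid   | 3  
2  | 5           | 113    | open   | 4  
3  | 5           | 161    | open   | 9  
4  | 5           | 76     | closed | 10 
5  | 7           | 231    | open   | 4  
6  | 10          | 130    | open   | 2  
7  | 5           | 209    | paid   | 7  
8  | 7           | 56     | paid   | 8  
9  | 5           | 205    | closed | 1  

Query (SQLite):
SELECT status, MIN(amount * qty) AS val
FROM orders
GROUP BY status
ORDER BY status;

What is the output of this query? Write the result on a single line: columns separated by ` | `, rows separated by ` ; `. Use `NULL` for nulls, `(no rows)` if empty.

closed | 205 ; open | 260 ; paid | 448

For each row compute amount * qty.
Group by status; take MIN of the expression per group.
  closed: ids {4, 9} → MIN(amount * qty)=205
  open: ids {2, 3, 5, 6} → MIN(amount * qty)=260
  paid: ids {1, 7, 8} → MIN(amount * qty)=448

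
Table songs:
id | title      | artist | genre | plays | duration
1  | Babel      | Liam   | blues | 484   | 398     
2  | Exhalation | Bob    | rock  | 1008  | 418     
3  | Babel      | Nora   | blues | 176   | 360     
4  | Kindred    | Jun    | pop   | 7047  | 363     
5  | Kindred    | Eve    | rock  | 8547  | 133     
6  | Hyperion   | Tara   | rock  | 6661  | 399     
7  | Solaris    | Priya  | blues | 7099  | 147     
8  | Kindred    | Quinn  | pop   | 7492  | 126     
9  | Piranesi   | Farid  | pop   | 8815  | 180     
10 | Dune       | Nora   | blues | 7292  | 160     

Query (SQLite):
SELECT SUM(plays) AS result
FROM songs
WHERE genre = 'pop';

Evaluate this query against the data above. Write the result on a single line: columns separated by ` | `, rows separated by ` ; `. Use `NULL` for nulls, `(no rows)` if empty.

23354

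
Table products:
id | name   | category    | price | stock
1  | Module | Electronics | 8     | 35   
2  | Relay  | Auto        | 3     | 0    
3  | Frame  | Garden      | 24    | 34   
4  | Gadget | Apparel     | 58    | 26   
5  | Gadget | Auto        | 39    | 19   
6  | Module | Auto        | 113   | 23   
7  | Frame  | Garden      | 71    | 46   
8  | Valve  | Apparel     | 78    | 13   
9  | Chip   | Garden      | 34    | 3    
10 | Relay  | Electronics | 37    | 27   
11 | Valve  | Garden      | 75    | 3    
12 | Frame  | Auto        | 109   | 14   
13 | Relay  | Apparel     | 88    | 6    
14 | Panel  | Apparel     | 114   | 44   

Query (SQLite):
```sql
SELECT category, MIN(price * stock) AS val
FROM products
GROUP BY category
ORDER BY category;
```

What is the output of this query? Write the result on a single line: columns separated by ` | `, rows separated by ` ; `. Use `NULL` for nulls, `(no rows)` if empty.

Apparel | 528 ; Auto | 0 ; Electronics | 280 ; Garden | 102

For each row compute price * stock.
Group by category; take MIN of the expression per group.
  Apparel: ids {4, 8, 13, 14} → MIN(price * stock)=528
  Auto: ids {2, 5, 6, 12} → MIN(price * stock)=0
  Electronics: ids {1, 10} → MIN(price * stock)=280
  Garden: ids {3, 7, 9, 11} → MIN(price * stock)=102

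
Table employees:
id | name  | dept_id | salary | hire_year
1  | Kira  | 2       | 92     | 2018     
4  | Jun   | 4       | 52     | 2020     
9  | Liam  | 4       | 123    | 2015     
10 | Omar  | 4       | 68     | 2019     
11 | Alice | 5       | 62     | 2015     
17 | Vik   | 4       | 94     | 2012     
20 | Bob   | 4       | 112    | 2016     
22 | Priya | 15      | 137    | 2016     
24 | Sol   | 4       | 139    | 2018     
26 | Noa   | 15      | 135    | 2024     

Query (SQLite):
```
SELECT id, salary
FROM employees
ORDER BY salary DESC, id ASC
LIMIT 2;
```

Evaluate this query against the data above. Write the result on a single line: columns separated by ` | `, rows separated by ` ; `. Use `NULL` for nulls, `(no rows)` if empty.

24 | 139 ; 22 | 137

Sort by salary desc, tiebreak id asc: (139, id=24), (137, id=22), (135, id=26), (123, id=9), (112, id=20) …. Take first 2.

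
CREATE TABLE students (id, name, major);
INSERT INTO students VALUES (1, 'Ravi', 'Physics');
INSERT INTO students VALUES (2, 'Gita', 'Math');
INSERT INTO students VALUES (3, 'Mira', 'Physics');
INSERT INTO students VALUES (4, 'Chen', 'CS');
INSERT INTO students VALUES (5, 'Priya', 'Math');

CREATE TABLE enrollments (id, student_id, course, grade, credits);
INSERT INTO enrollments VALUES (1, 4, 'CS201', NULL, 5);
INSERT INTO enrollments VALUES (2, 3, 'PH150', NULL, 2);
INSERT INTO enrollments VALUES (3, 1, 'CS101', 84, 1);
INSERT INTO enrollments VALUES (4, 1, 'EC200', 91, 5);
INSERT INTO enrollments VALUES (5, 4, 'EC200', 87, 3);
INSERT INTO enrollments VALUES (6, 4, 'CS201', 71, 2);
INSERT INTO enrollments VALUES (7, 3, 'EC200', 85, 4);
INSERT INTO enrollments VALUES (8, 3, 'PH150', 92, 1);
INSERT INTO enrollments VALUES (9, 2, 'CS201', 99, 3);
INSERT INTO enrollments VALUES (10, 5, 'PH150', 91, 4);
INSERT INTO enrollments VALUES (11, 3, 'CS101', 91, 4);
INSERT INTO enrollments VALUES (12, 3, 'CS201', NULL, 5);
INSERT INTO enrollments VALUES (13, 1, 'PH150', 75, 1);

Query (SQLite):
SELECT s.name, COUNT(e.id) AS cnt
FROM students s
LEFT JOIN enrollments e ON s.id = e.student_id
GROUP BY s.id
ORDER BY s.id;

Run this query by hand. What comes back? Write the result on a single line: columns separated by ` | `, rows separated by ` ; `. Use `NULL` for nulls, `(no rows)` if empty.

Ravi | 3 ; Gita | 1 ; Mira | 5 ; Chen | 3 ; Priya | 1

LEFT JOIN keeps every students row; unmatched ones get NULL for enrollments columns.
Group by students.id and compute COUNT(e.id). COUNT(col) of an all-NULL group is 0.
  1: ids {3, 4, 13} → COUNT(e.id)=3
  2: ids {9} → COUNT(e.id)=1
  3: ids {2, 7, 8, 11, 12} → COUNT(e.id)=5
  4: ids {1, 5, 6} → COUNT(e.id)=3
  5: ids {10} → COUNT(e.id)=1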